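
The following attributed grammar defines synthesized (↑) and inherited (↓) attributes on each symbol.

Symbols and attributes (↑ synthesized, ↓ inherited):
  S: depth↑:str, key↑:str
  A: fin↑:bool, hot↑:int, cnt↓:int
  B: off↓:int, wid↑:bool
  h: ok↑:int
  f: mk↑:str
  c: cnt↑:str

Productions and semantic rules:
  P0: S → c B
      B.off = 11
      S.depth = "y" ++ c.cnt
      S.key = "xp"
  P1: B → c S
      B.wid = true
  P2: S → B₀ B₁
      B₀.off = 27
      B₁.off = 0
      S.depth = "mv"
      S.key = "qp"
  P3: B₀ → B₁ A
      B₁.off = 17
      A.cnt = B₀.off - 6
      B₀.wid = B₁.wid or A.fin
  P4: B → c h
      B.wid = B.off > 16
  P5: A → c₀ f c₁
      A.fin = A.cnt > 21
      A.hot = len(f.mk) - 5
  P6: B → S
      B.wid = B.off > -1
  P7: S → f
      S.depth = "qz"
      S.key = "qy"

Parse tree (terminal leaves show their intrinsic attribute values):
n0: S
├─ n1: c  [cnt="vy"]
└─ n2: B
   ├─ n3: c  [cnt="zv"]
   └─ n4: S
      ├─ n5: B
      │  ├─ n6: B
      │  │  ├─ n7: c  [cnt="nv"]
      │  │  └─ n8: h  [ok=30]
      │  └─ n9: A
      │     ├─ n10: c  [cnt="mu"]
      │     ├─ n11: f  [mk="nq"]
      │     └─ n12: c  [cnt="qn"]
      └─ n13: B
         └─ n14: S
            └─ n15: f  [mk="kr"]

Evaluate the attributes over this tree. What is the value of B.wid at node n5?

true

1. n1.cnt = "vy"  [terminal]
2. n2.off = 11  [11]
3. n3.cnt = "zv"  [terminal]
4. n5.off = 27  [27]
5. n6.off = 17  [17]
6. n7.cnt = "nv"  [terminal]
7. n8.ok = 30  [terminal]
8. n6.wid = true  [B.off > 16]
9. n9.cnt = 21  [B₀.off - 6]
10. n10.cnt = "mu"  [terminal]
11. n11.mk = "nq"  [terminal]
12. n12.cnt = "qn"  [terminal]
13. n9.fin = false  [A.cnt > 21]
14. n9.hot = -3  [len(f.mk) - 5]
15. n5.wid = true  [B₁.wid or A.fin]
16. n13.off = 0  [0]
17. n15.mk = "kr"  [terminal]
18. n14.depth = "qz"  ["qz"]
19. n14.key = "qy"  ["qy"]
20. n13.wid = true  [B.off > -1]
21. n4.depth = "mv"  ["mv"]
22. n4.key = "qp"  ["qp"]
23. n2.wid = true  [true]
24. n0.depth = "yvy"  ["y" ++ c.cnt]
25. n0.key = "xp"  ["xp"]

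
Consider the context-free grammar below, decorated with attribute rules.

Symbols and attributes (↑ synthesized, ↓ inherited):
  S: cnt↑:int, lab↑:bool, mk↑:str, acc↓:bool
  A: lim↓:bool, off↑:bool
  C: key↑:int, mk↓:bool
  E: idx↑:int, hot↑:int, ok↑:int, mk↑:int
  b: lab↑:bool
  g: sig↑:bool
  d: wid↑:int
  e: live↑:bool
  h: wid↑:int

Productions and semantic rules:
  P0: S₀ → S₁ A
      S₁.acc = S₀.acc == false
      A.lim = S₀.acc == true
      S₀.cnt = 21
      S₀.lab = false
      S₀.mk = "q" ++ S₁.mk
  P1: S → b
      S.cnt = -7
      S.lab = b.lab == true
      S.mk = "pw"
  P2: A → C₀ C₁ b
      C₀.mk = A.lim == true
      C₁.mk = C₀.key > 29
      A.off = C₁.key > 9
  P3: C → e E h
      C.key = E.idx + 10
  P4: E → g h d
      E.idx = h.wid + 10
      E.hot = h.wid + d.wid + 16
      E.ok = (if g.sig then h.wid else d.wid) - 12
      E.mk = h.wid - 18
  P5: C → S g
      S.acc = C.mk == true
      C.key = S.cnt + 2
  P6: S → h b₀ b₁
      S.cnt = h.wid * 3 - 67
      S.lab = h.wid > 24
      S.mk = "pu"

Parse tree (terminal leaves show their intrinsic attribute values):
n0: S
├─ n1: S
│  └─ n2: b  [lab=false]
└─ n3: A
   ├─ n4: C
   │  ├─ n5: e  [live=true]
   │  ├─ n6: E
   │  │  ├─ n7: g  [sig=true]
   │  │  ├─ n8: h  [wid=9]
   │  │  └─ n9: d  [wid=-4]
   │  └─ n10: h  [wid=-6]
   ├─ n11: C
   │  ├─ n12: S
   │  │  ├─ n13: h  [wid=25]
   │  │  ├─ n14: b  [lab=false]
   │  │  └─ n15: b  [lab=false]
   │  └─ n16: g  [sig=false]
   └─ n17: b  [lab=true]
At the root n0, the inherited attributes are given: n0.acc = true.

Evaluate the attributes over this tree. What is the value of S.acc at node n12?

false

1. n0.acc = true  [given at root]
2. n1.acc = false  [S₀.acc == false]
3. n2.lab = false  [terminal]
4. n1.cnt = -7  [-7]
5. n1.lab = false  [b.lab == true]
6. n1.mk = "pw"  ["pw"]
7. n3.lim = true  [S₀.acc == true]
8. n4.mk = true  [A.lim == true]
9. n5.live = true  [terminal]
10. n7.sig = true  [terminal]
11. n8.wid = 9  [terminal]
12. n9.wid = -4  [terminal]
13. n6.idx = 19  [h.wid + 10]
14. n6.hot = 21  [h.wid + d.wid + 16]
15. n6.ok = -3  [(if g.sig then h.wid else d.wid) - 12]
16. n6.mk = -9  [h.wid - 18]
17. n10.wid = -6  [terminal]
18. n4.key = 29  [E.idx + 10]
19. n11.mk = false  [C₀.key > 29]
20. n12.acc = false  [C.mk == true]
21. n13.wid = 25  [terminal]
22. n14.lab = false  [terminal]
23. n15.lab = false  [terminal]
24. n12.cnt = 8  [h.wid * 3 - 67]
25. n12.lab = true  [h.wid > 24]
26. n12.mk = "pu"  ["pu"]
27. n16.sig = false  [terminal]
28. n11.key = 10  [S.cnt + 2]
29. n17.lab = true  [terminal]
30. n3.off = true  [C₁.key > 9]
31. n0.cnt = 21  [21]
32. n0.lab = false  [false]
33. n0.mk = "qpw"  ["q" ++ S₁.mk]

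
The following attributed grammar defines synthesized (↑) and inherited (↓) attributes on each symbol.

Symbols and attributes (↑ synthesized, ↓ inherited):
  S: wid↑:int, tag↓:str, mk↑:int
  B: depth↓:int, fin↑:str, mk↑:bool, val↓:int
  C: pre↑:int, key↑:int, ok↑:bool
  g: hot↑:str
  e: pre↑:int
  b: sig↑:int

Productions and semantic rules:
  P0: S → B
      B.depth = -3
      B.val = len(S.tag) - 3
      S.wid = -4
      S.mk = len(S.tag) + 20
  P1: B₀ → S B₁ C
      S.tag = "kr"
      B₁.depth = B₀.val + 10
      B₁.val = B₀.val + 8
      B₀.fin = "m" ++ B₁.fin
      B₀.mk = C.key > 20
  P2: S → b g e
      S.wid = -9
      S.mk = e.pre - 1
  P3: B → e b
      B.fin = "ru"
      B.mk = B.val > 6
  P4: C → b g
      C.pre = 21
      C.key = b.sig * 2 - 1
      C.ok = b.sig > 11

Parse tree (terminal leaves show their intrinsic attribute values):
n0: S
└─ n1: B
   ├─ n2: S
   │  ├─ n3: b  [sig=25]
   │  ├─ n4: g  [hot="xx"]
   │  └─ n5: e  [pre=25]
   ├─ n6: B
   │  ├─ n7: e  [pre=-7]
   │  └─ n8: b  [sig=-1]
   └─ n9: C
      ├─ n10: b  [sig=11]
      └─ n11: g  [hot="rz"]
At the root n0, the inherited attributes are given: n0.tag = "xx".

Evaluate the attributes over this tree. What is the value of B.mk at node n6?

true

1. n0.tag = "xx"  [given at root]
2. n1.depth = -3  [-3]
3. n1.val = -1  [len(S.tag) - 3]
4. n2.tag = "kr"  ["kr"]
5. n3.sig = 25  [terminal]
6. n4.hot = "xx"  [terminal]
7. n5.pre = 25  [terminal]
8. n2.wid = -9  [-9]
9. n2.mk = 24  [e.pre - 1]
10. n6.depth = 9  [B₀.val + 10]
11. n6.val = 7  [B₀.val + 8]
12. n7.pre = -7  [terminal]
13. n8.sig = -1  [terminal]
14. n6.fin = "ru"  ["ru"]
15. n6.mk = true  [B.val > 6]
16. n10.sig = 11  [terminal]
17. n11.hot = "rz"  [terminal]
18. n9.pre = 21  [21]
19. n9.key = 21  [b.sig * 2 - 1]
20. n9.ok = false  [b.sig > 11]
21. n1.fin = "mru"  ["m" ++ B₁.fin]
22. n1.mk = true  [C.key > 20]
23. n0.wid = -4  [-4]
24. n0.mk = 22  [len(S.tag) + 20]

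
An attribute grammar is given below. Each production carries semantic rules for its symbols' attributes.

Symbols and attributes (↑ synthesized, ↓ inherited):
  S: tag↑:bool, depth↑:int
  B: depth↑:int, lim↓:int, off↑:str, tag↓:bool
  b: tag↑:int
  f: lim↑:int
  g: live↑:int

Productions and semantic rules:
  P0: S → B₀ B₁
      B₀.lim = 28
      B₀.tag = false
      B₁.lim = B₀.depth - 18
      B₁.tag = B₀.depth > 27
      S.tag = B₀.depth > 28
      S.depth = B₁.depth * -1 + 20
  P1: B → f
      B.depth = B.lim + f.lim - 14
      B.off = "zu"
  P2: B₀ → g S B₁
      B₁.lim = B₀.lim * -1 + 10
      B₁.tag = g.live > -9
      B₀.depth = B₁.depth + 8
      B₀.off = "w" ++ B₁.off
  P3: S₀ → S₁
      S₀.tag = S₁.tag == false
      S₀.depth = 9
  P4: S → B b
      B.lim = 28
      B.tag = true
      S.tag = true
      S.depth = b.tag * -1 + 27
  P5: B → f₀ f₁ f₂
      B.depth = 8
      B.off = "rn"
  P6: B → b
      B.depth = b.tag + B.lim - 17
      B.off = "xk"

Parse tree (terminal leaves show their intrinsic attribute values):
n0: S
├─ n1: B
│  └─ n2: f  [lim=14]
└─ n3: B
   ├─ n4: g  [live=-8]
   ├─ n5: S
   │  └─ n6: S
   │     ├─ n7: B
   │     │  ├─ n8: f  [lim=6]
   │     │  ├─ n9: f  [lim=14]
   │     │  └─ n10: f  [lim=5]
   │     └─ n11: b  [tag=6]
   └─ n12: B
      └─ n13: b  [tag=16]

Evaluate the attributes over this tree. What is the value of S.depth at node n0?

1. n1.lim = 28  [28]
2. n1.tag = false  [false]
3. n2.lim = 14  [terminal]
4. n1.depth = 28  [B.lim + f.lim - 14]
5. n1.off = "zu"  ["zu"]
6. n3.lim = 10  [B₀.depth - 18]
7. n3.tag = true  [B₀.depth > 27]
8. n4.live = -8  [terminal]
9. n7.lim = 28  [28]
10. n7.tag = true  [true]
11. n8.lim = 6  [terminal]
12. n9.lim = 14  [terminal]
13. n10.lim = 5  [terminal]
14. n7.depth = 8  [8]
15. n7.off = "rn"  ["rn"]
16. n11.tag = 6  [terminal]
17. n6.tag = true  [true]
18. n6.depth = 21  [b.tag * -1 + 27]
19. n5.tag = false  [S₁.tag == false]
20. n5.depth = 9  [9]
21. n12.lim = 0  [B₀.lim * -1 + 10]
22. n12.tag = true  [g.live > -9]
23. n13.tag = 16  [terminal]
24. n12.depth = -1  [b.tag + B.lim - 17]
25. n12.off = "xk"  ["xk"]
26. n3.depth = 7  [B₁.depth + 8]
27. n3.off = "wxk"  ["w" ++ B₁.off]
28. n0.tag = false  [B₀.depth > 28]
29. n0.depth = 13  [B₁.depth * -1 + 20]

13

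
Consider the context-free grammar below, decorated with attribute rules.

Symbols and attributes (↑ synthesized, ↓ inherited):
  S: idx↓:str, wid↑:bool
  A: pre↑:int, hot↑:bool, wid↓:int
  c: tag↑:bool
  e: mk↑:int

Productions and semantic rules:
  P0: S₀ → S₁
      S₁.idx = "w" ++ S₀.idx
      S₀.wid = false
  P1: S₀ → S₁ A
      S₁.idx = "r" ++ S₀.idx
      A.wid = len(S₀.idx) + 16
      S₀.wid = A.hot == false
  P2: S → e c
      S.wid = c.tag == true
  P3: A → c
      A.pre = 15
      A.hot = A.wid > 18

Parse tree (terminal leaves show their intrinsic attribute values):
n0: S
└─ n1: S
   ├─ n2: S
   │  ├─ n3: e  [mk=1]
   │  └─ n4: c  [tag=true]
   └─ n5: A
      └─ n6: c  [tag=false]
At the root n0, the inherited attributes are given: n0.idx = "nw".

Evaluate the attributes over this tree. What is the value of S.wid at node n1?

false

1. n0.idx = "nw"  [given at root]
2. n1.idx = "wnw"  ["w" ++ S₀.idx]
3. n2.idx = "rwnw"  ["r" ++ S₀.idx]
4. n3.mk = 1  [terminal]
5. n4.tag = true  [terminal]
6. n2.wid = true  [c.tag == true]
7. n5.wid = 19  [len(S₀.idx) + 16]
8. n6.tag = false  [terminal]
9. n5.pre = 15  [15]
10. n5.hot = true  [A.wid > 18]
11. n1.wid = false  [A.hot == false]
12. n0.wid = false  [false]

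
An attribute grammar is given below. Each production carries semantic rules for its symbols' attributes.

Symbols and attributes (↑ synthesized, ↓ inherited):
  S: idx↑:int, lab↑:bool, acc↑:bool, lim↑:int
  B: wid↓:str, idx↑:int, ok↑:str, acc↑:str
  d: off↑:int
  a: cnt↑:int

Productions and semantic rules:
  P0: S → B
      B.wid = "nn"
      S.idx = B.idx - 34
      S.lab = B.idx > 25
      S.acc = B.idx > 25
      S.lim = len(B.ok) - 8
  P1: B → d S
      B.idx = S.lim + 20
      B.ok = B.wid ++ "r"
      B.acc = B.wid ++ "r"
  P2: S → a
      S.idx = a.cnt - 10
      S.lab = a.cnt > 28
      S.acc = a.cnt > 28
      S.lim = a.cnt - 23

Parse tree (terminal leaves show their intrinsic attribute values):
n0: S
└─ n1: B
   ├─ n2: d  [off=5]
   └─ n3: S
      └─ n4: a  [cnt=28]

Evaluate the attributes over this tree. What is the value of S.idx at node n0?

1. n1.wid = "nn"  ["nn"]
2. n2.off = 5  [terminal]
3. n4.cnt = 28  [terminal]
4. n3.idx = 18  [a.cnt - 10]
5. n3.lab = false  [a.cnt > 28]
6. n3.acc = false  [a.cnt > 28]
7. n3.lim = 5  [a.cnt - 23]
8. n1.idx = 25  [S.lim + 20]
9. n1.ok = "nnr"  [B.wid ++ "r"]
10. n1.acc = "nnr"  [B.wid ++ "r"]
11. n0.idx = -9  [B.idx - 34]
12. n0.lab = false  [B.idx > 25]
13. n0.acc = false  [B.idx > 25]
14. n0.lim = -5  [len(B.ok) - 8]

-9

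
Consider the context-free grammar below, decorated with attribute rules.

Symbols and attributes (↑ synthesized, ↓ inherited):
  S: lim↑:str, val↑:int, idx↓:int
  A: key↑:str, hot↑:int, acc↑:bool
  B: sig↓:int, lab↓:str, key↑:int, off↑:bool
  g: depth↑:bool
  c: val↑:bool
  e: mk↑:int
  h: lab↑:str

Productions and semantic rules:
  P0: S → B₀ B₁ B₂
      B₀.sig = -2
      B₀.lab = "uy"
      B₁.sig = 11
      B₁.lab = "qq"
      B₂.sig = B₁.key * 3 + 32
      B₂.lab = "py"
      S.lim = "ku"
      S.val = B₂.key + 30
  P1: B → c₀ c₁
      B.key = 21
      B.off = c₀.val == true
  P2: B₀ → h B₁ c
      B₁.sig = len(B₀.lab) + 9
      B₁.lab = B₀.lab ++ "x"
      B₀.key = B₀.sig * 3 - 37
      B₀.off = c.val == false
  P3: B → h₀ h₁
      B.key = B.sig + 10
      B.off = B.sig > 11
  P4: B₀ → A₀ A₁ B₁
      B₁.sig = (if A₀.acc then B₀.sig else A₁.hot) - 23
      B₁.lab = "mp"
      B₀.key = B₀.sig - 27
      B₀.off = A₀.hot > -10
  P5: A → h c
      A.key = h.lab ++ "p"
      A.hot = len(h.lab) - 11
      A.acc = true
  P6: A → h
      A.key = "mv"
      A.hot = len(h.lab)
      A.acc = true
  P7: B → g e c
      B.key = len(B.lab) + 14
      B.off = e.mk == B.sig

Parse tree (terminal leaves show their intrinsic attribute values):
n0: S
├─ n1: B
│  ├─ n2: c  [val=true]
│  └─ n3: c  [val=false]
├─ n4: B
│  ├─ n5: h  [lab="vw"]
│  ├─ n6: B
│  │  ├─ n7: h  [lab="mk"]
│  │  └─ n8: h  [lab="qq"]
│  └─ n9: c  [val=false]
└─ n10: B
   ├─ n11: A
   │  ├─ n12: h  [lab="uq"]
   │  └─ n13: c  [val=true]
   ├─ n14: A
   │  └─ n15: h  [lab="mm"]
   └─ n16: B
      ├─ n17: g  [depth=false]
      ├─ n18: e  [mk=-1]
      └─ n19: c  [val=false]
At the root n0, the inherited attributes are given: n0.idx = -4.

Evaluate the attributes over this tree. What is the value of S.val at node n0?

23

1. n0.idx = -4  [given at root]
2. n1.sig = -2  [-2]
3. n1.lab = "uy"  ["uy"]
4. n2.val = true  [terminal]
5. n3.val = false  [terminal]
6. n1.key = 21  [21]
7. n1.off = true  [c₀.val == true]
8. n4.sig = 11  [11]
9. n4.lab = "qq"  ["qq"]
10. n5.lab = "vw"  [terminal]
11. n6.sig = 11  [len(B₀.lab) + 9]
12. n6.lab = "qqx"  [B₀.lab ++ "x"]
13. n7.lab = "mk"  [terminal]
14. n8.lab = "qq"  [terminal]
15. n6.key = 21  [B.sig + 10]
16. n6.off = false  [B.sig > 11]
17. n9.val = false  [terminal]
18. n4.key = -4  [B₀.sig * 3 - 37]
19. n4.off = true  [c.val == false]
20. n10.sig = 20  [B₁.key * 3 + 32]
21. n10.lab = "py"  ["py"]
22. n12.lab = "uq"  [terminal]
23. n13.val = true  [terminal]
24. n11.key = "uqp"  [h.lab ++ "p"]
25. n11.hot = -9  [len(h.lab) - 11]
26. n11.acc = true  [true]
27. n15.lab = "mm"  [terminal]
28. n14.key = "mv"  ["mv"]
29. n14.hot = 2  [len(h.lab)]
30. n14.acc = true  [true]
31. n16.sig = -3  [(if A₀.acc then B₀.sig else A₁.hot) - 23]
32. n16.lab = "mp"  ["mp"]
33. n17.depth = false  [terminal]
34. n18.mk = -1  [terminal]
35. n19.val = false  [terminal]
36. n16.key = 16  [len(B.lab) + 14]
37. n16.off = false  [e.mk == B.sig]
38. n10.key = -7  [B₀.sig - 27]
39. n10.off = true  [A₀.hot > -10]
40. n0.lim = "ku"  ["ku"]
41. n0.val = 23  [B₂.key + 30]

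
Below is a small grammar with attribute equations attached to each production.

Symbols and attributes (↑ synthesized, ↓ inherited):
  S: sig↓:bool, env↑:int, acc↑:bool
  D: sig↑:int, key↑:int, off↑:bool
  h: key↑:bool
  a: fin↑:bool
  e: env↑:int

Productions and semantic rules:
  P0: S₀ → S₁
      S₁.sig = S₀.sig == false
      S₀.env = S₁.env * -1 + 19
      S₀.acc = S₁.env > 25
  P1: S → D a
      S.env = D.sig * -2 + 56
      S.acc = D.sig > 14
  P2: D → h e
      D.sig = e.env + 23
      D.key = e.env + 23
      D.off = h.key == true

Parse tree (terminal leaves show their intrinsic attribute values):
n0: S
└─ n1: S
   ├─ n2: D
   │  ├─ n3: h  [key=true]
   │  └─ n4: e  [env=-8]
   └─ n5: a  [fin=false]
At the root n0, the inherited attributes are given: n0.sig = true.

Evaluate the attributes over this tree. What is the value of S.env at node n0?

-7

1. n0.sig = true  [given at root]
2. n1.sig = false  [S₀.sig == false]
3. n3.key = true  [terminal]
4. n4.env = -8  [terminal]
5. n2.sig = 15  [e.env + 23]
6. n2.key = 15  [e.env + 23]
7. n2.off = true  [h.key == true]
8. n5.fin = false  [terminal]
9. n1.env = 26  [D.sig * -2 + 56]
10. n1.acc = true  [D.sig > 14]
11. n0.env = -7  [S₁.env * -1 + 19]
12. n0.acc = true  [S₁.env > 25]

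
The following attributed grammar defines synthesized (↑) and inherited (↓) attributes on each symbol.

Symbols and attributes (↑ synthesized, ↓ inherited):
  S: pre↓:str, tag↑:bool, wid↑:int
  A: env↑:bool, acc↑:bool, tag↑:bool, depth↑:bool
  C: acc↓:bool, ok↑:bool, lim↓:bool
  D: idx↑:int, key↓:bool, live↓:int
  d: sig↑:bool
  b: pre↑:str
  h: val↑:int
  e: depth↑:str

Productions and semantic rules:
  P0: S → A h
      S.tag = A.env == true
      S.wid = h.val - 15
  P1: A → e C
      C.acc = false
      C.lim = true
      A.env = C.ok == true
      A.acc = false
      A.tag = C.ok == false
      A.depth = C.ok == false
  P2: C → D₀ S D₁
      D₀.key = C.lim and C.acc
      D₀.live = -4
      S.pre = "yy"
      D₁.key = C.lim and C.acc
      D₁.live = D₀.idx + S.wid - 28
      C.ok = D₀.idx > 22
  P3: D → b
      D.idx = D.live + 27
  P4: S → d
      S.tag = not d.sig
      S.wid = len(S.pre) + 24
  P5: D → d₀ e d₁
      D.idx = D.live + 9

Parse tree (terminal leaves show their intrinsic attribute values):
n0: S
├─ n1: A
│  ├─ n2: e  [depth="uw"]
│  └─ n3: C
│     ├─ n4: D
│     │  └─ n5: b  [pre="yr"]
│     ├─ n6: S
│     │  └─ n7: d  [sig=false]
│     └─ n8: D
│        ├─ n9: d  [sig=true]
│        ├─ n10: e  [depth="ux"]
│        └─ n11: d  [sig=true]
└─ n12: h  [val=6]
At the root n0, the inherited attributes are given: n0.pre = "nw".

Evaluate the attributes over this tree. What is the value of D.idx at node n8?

1. n0.pre = "nw"  [given at root]
2. n2.depth = "uw"  [terminal]
3. n3.acc = false  [false]
4. n3.lim = true  [true]
5. n4.key = false  [C.lim and C.acc]
6. n4.live = -4  [-4]
7. n5.pre = "yr"  [terminal]
8. n4.idx = 23  [D.live + 27]
9. n6.pre = "yy"  ["yy"]
10. n7.sig = false  [terminal]
11. n6.tag = true  [not d.sig]
12. n6.wid = 26  [len(S.pre) + 24]
13. n8.key = false  [C.lim and C.acc]
14. n8.live = 21  [D₀.idx + S.wid - 28]
15. n9.sig = true  [terminal]
16. n10.depth = "ux"  [terminal]
17. n11.sig = true  [terminal]
18. n8.idx = 30  [D.live + 9]
19. n3.ok = true  [D₀.idx > 22]
20. n1.env = true  [C.ok == true]
21. n1.acc = false  [false]
22. n1.tag = false  [C.ok == false]
23. n1.depth = false  [C.ok == false]
24. n12.val = 6  [terminal]
25. n0.tag = true  [A.env == true]
26. n0.wid = -9  [h.val - 15]

30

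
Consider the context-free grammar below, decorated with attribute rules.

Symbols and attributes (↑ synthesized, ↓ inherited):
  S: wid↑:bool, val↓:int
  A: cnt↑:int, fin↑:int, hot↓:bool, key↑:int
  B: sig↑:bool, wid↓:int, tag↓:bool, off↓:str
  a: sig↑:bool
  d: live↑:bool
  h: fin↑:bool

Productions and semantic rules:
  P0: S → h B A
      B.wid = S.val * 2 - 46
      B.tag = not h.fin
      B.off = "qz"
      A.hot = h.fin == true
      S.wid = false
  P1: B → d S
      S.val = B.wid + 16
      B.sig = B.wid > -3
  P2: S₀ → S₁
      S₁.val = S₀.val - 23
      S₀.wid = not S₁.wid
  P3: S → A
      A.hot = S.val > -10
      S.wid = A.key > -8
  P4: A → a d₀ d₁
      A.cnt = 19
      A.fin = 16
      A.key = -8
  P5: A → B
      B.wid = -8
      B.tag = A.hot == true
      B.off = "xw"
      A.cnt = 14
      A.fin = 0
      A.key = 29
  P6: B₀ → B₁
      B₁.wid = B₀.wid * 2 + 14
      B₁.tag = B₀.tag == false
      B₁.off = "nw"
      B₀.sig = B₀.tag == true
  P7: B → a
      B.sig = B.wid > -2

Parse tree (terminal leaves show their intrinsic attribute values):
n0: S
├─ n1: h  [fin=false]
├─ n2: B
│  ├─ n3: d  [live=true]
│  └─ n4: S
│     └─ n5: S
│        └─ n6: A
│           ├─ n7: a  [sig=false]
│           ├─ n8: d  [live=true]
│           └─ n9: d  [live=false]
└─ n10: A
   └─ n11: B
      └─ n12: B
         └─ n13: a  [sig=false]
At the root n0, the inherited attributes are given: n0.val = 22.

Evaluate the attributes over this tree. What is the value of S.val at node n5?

1. n0.val = 22  [given at root]
2. n1.fin = false  [terminal]
3. n2.wid = -2  [S.val * 2 - 46]
4. n2.tag = true  [not h.fin]
5. n2.off = "qz"  ["qz"]
6. n3.live = true  [terminal]
7. n4.val = 14  [B.wid + 16]
8. n5.val = -9  [S₀.val - 23]
9. n6.hot = true  [S.val > -10]
10. n7.sig = false  [terminal]
11. n8.live = true  [terminal]
12. n9.live = false  [terminal]
13. n6.cnt = 19  [19]
14. n6.fin = 16  [16]
15. n6.key = -8  [-8]
16. n5.wid = false  [A.key > -8]
17. n4.wid = true  [not S₁.wid]
18. n2.sig = true  [B.wid > -3]
19. n10.hot = false  [h.fin == true]
20. n11.wid = -8  [-8]
21. n11.tag = false  [A.hot == true]
22. n11.off = "xw"  ["xw"]
23. n12.wid = -2  [B₀.wid * 2 + 14]
24. n12.tag = true  [B₀.tag == false]
25. n12.off = "nw"  ["nw"]
26. n13.sig = false  [terminal]
27. n12.sig = false  [B.wid > -2]
28. n11.sig = false  [B₀.tag == true]
29. n10.cnt = 14  [14]
30. n10.fin = 0  [0]
31. n10.key = 29  [29]
32. n0.wid = false  [false]

-9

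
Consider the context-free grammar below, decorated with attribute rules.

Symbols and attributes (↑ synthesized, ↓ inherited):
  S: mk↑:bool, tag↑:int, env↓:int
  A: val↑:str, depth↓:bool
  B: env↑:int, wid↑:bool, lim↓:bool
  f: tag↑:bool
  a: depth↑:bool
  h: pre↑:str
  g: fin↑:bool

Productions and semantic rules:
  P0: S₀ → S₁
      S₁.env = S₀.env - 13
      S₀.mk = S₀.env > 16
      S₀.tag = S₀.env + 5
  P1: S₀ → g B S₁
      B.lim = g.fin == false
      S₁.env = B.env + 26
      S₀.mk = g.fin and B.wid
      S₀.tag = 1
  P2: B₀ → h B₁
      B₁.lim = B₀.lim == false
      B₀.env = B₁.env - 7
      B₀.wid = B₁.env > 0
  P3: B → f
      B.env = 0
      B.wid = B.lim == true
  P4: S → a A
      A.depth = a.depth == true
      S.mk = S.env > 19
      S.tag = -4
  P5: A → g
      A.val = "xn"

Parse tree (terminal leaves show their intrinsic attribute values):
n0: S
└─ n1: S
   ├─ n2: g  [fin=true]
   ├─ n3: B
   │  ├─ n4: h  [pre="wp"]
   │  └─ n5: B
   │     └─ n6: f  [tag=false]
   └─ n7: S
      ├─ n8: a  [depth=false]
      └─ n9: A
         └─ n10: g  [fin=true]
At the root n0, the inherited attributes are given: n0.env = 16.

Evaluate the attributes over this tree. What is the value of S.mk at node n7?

false

1. n0.env = 16  [given at root]
2. n1.env = 3  [S₀.env - 13]
3. n2.fin = true  [terminal]
4. n3.lim = false  [g.fin == false]
5. n4.pre = "wp"  [terminal]
6. n5.lim = true  [B₀.lim == false]
7. n6.tag = false  [terminal]
8. n5.env = 0  [0]
9. n5.wid = true  [B.lim == true]
10. n3.env = -7  [B₁.env - 7]
11. n3.wid = false  [B₁.env > 0]
12. n7.env = 19  [B.env + 26]
13. n8.depth = false  [terminal]
14. n9.depth = false  [a.depth == true]
15. n10.fin = true  [terminal]
16. n9.val = "xn"  ["xn"]
17. n7.mk = false  [S.env > 19]
18. n7.tag = -4  [-4]
19. n1.mk = false  [g.fin and B.wid]
20. n1.tag = 1  [1]
21. n0.mk = false  [S₀.env > 16]
22. n0.tag = 21  [S₀.env + 5]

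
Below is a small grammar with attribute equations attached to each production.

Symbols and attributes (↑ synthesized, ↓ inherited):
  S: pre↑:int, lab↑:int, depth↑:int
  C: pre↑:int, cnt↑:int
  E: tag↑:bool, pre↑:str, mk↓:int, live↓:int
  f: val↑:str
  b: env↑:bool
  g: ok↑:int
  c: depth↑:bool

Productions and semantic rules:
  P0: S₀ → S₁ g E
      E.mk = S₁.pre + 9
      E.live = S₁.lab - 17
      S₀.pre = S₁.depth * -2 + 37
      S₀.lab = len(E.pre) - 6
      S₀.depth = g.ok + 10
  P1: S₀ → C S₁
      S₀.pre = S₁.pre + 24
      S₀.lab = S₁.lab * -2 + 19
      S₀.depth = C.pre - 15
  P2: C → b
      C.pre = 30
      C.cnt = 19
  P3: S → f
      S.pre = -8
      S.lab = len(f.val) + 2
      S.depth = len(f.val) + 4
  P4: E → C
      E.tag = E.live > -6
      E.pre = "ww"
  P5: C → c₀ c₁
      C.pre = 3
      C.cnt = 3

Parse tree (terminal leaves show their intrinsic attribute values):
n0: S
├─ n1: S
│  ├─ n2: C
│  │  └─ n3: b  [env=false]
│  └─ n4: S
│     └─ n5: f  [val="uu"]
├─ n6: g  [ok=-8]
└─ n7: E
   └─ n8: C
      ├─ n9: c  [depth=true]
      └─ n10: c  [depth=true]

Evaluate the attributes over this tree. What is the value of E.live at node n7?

-6

1. n3.env = false  [terminal]
2. n2.pre = 30  [30]
3. n2.cnt = 19  [19]
4. n5.val = "uu"  [terminal]
5. n4.pre = -8  [-8]
6. n4.lab = 4  [len(f.val) + 2]
7. n4.depth = 6  [len(f.val) + 4]
8. n1.pre = 16  [S₁.pre + 24]
9. n1.lab = 11  [S₁.lab * -2 + 19]
10. n1.depth = 15  [C.pre - 15]
11. n6.ok = -8  [terminal]
12. n7.mk = 25  [S₁.pre + 9]
13. n7.live = -6  [S₁.lab - 17]
14. n9.depth = true  [terminal]
15. n10.depth = true  [terminal]
16. n8.pre = 3  [3]
17. n8.cnt = 3  [3]
18. n7.tag = false  [E.live > -6]
19. n7.pre = "ww"  ["ww"]
20. n0.pre = 7  [S₁.depth * -2 + 37]
21. n0.lab = -4  [len(E.pre) - 6]
22. n0.depth = 2  [g.ok + 10]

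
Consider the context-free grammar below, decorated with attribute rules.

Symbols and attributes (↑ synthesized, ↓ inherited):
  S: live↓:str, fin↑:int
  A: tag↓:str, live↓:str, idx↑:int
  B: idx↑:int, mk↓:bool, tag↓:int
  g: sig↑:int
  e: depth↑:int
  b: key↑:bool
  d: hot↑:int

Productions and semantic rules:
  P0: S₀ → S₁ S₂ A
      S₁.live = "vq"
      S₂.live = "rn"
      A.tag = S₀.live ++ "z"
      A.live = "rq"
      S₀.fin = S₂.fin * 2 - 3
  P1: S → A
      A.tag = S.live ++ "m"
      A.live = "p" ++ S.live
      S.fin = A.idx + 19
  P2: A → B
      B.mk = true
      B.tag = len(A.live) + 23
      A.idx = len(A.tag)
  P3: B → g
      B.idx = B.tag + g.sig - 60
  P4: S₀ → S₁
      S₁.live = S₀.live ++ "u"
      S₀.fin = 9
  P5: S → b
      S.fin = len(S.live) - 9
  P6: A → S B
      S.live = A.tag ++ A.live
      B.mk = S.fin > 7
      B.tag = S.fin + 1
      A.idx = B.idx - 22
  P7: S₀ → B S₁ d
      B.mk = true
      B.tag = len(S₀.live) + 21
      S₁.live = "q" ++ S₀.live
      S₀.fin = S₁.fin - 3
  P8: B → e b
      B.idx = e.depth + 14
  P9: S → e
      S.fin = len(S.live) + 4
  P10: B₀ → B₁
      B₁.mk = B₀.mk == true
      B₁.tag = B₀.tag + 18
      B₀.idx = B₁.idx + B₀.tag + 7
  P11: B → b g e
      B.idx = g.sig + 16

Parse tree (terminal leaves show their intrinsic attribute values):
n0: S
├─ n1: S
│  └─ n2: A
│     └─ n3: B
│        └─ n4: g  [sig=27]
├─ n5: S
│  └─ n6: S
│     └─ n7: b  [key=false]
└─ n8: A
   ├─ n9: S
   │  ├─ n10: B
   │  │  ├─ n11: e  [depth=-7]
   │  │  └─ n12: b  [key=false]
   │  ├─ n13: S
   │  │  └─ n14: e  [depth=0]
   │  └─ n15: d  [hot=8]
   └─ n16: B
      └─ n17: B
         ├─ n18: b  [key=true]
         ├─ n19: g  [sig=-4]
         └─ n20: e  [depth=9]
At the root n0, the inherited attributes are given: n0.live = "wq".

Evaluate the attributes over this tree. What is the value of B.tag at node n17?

26

1. n0.live = "wq"  [given at root]
2. n1.live = "vq"  ["vq"]
3. n2.tag = "vqm"  [S.live ++ "m"]
4. n2.live = "pvq"  ["p" ++ S.live]
5. n3.mk = true  [true]
6. n3.tag = 26  [len(A.live) + 23]
7. n4.sig = 27  [terminal]
8. n3.idx = -7  [B.tag + g.sig - 60]
9. n2.idx = 3  [len(A.tag)]
10. n1.fin = 22  [A.idx + 19]
11. n5.live = "rn"  ["rn"]
12. n6.live = "rnu"  [S₀.live ++ "u"]
13. n7.key = false  [terminal]
14. n6.fin = -6  [len(S.live) - 9]
15. n5.fin = 9  [9]
16. n8.tag = "wqz"  [S₀.live ++ "z"]
17. n8.live = "rq"  ["rq"]
18. n9.live = "wqzrq"  [A.tag ++ A.live]
19. n10.mk = true  [true]
20. n10.tag = 26  [len(S₀.live) + 21]
21. n11.depth = -7  [terminal]
22. n12.key = false  [terminal]
23. n10.idx = 7  [e.depth + 14]
24. n13.live = "qwqzrq"  ["q" ++ S₀.live]
25. n14.depth = 0  [terminal]
26. n13.fin = 10  [len(S.live) + 4]
27. n15.hot = 8  [terminal]
28. n9.fin = 7  [S₁.fin - 3]
29. n16.mk = false  [S.fin > 7]
30. n16.tag = 8  [S.fin + 1]
31. n17.mk = false  [B₀.mk == true]
32. n17.tag = 26  [B₀.tag + 18]
33. n18.key = true  [terminal]
34. n19.sig = -4  [terminal]
35. n20.depth = 9  [terminal]
36. n17.idx = 12  [g.sig + 16]
37. n16.idx = 27  [B₁.idx + B₀.tag + 7]
38. n8.idx = 5  [B.idx - 22]
39. n0.fin = 15  [S₂.fin * 2 - 3]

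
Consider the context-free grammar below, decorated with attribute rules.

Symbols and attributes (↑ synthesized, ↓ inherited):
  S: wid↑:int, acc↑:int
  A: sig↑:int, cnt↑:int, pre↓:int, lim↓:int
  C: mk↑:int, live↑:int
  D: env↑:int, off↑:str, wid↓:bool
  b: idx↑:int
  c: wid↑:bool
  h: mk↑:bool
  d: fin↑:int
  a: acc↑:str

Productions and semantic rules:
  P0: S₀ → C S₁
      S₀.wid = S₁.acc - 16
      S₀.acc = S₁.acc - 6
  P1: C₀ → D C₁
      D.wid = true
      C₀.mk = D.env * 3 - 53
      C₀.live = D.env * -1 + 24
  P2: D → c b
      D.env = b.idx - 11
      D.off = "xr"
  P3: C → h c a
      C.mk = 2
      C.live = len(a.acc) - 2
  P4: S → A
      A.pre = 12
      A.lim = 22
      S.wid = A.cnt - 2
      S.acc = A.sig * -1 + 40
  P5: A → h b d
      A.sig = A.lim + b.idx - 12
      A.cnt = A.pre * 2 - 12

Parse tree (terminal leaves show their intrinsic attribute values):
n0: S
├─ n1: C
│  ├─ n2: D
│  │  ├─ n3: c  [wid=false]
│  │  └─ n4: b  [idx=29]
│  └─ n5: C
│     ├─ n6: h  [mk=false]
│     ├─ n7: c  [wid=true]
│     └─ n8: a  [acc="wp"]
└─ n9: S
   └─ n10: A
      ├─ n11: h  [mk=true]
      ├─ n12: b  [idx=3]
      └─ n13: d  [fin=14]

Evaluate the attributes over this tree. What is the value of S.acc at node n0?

1. n2.wid = true  [true]
2. n3.wid = false  [terminal]
3. n4.idx = 29  [terminal]
4. n2.env = 18  [b.idx - 11]
5. n2.off = "xr"  ["xr"]
6. n6.mk = false  [terminal]
7. n7.wid = true  [terminal]
8. n8.acc = "wp"  [terminal]
9. n5.mk = 2  [2]
10. n5.live = 0  [len(a.acc) - 2]
11. n1.mk = 1  [D.env * 3 - 53]
12. n1.live = 6  [D.env * -1 + 24]
13. n10.pre = 12  [12]
14. n10.lim = 22  [22]
15. n11.mk = true  [terminal]
16. n12.idx = 3  [terminal]
17. n13.fin = 14  [terminal]
18. n10.sig = 13  [A.lim + b.idx - 12]
19. n10.cnt = 12  [A.pre * 2 - 12]
20. n9.wid = 10  [A.cnt - 2]
21. n9.acc = 27  [A.sig * -1 + 40]
22. n0.wid = 11  [S₁.acc - 16]
23. n0.acc = 21  [S₁.acc - 6]

21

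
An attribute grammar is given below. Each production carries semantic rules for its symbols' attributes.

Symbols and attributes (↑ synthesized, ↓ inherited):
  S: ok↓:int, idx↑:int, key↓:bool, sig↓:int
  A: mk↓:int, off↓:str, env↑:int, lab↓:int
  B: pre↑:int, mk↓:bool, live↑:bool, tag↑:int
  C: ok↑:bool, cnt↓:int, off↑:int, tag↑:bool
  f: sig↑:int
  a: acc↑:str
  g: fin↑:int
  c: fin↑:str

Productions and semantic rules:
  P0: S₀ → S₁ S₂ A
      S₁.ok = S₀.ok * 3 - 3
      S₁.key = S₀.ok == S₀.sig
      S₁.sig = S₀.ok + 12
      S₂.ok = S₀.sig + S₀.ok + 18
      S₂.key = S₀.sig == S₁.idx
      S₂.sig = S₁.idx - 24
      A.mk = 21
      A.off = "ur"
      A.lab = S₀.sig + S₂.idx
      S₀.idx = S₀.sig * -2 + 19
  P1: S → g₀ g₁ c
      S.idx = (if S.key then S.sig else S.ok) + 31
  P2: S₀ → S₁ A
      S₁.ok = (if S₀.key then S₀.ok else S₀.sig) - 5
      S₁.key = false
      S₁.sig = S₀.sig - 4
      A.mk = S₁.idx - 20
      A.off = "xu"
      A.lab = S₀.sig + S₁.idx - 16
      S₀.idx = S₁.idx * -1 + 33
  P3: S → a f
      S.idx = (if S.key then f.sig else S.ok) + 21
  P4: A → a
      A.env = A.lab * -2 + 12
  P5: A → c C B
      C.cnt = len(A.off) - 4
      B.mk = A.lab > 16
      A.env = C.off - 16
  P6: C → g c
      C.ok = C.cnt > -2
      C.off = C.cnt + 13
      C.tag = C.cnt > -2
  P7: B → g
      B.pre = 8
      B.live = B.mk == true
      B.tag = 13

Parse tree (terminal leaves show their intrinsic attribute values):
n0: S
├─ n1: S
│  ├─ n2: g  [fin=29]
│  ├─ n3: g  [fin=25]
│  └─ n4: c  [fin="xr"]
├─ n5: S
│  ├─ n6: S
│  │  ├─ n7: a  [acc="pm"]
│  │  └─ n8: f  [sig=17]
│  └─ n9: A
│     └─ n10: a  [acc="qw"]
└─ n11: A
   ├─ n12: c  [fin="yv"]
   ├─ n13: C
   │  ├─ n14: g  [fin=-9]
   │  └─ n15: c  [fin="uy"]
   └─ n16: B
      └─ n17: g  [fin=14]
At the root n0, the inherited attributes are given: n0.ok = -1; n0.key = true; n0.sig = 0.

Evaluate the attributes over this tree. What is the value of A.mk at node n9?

-3

1. n0.ok = -1  [given at root]
2. n0.key = true  [given at root]
3. n0.sig = 0  [given at root]
4. n1.ok = -6  [S₀.ok * 3 - 3]
5. n1.key = false  [S₀.ok == S₀.sig]
6. n1.sig = 11  [S₀.ok + 12]
7. n2.fin = 29  [terminal]
8. n3.fin = 25  [terminal]
9. n4.fin = "xr"  [terminal]
10. n1.idx = 25  [(if S.key then S.sig else S.ok) + 31]
11. n5.ok = 17  [S₀.sig + S₀.ok + 18]
12. n5.key = false  [S₀.sig == S₁.idx]
13. n5.sig = 1  [S₁.idx - 24]
14. n6.ok = -4  [(if S₀.key then S₀.ok else S₀.sig) - 5]
15. n6.key = false  [false]
16. n6.sig = -3  [S₀.sig - 4]
17. n7.acc = "pm"  [terminal]
18. n8.sig = 17  [terminal]
19. n6.idx = 17  [(if S.key then f.sig else S.ok) + 21]
20. n9.mk = -3  [S₁.idx - 20]
21. n9.off = "xu"  ["xu"]
22. n9.lab = 2  [S₀.sig + S₁.idx - 16]
23. n10.acc = "qw"  [terminal]
24. n9.env = 8  [A.lab * -2 + 12]
25. n5.idx = 16  [S₁.idx * -1 + 33]
26. n11.mk = 21  [21]
27. n11.off = "ur"  ["ur"]
28. n11.lab = 16  [S₀.sig + S₂.idx]
29. n12.fin = "yv"  [terminal]
30. n13.cnt = -2  [len(A.off) - 4]
31. n14.fin = -9  [terminal]
32. n15.fin = "uy"  [terminal]
33. n13.ok = false  [C.cnt > -2]
34. n13.off = 11  [C.cnt + 13]
35. n13.tag = false  [C.cnt > -2]
36. n16.mk = false  [A.lab > 16]
37. n17.fin = 14  [terminal]
38. n16.pre = 8  [8]
39. n16.live = false  [B.mk == true]
40. n16.tag = 13  [13]
41. n11.env = -5  [C.off - 16]
42. n0.idx = 19  [S₀.sig * -2 + 19]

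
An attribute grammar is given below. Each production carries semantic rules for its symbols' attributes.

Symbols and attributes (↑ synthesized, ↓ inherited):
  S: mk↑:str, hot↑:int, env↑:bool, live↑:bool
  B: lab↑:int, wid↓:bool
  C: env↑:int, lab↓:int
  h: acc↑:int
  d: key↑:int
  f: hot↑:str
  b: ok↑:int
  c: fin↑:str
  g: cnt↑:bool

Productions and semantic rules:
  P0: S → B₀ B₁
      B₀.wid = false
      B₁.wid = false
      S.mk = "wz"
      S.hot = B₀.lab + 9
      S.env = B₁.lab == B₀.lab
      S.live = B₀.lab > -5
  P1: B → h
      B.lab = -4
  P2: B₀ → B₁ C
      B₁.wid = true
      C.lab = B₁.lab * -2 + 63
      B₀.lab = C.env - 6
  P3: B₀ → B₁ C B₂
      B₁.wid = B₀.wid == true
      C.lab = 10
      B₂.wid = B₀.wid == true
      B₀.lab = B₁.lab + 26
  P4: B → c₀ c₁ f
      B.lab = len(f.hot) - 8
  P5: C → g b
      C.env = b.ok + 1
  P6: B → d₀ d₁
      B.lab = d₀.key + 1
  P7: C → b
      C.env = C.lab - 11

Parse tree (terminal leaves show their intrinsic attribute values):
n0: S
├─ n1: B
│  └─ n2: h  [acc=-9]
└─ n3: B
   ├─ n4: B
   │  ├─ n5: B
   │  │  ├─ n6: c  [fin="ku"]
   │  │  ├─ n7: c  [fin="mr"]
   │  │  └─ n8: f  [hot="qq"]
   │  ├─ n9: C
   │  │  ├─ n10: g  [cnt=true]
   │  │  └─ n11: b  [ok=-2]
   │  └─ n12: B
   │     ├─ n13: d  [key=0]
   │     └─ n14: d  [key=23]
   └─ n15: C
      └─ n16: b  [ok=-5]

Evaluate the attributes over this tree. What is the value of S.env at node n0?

false

1. n1.wid = false  [false]
2. n2.acc = -9  [terminal]
3. n1.lab = -4  [-4]
4. n3.wid = false  [false]
5. n4.wid = true  [true]
6. n5.wid = true  [B₀.wid == true]
7. n6.fin = "ku"  [terminal]
8. n7.fin = "mr"  [terminal]
9. n8.hot = "qq"  [terminal]
10. n5.lab = -6  [len(f.hot) - 8]
11. n9.lab = 10  [10]
12. n10.cnt = true  [terminal]
13. n11.ok = -2  [terminal]
14. n9.env = -1  [b.ok + 1]
15. n12.wid = true  [B₀.wid == true]
16. n13.key = 0  [terminal]
17. n14.key = 23  [terminal]
18. n12.lab = 1  [d₀.key + 1]
19. n4.lab = 20  [B₁.lab + 26]
20. n15.lab = 23  [B₁.lab * -2 + 63]
21. n16.ok = -5  [terminal]
22. n15.env = 12  [C.lab - 11]
23. n3.lab = 6  [C.env - 6]
24. n0.mk = "wz"  ["wz"]
25. n0.hot = 5  [B₀.lab + 9]
26. n0.env = false  [B₁.lab == B₀.lab]
27. n0.live = true  [B₀.lab > -5]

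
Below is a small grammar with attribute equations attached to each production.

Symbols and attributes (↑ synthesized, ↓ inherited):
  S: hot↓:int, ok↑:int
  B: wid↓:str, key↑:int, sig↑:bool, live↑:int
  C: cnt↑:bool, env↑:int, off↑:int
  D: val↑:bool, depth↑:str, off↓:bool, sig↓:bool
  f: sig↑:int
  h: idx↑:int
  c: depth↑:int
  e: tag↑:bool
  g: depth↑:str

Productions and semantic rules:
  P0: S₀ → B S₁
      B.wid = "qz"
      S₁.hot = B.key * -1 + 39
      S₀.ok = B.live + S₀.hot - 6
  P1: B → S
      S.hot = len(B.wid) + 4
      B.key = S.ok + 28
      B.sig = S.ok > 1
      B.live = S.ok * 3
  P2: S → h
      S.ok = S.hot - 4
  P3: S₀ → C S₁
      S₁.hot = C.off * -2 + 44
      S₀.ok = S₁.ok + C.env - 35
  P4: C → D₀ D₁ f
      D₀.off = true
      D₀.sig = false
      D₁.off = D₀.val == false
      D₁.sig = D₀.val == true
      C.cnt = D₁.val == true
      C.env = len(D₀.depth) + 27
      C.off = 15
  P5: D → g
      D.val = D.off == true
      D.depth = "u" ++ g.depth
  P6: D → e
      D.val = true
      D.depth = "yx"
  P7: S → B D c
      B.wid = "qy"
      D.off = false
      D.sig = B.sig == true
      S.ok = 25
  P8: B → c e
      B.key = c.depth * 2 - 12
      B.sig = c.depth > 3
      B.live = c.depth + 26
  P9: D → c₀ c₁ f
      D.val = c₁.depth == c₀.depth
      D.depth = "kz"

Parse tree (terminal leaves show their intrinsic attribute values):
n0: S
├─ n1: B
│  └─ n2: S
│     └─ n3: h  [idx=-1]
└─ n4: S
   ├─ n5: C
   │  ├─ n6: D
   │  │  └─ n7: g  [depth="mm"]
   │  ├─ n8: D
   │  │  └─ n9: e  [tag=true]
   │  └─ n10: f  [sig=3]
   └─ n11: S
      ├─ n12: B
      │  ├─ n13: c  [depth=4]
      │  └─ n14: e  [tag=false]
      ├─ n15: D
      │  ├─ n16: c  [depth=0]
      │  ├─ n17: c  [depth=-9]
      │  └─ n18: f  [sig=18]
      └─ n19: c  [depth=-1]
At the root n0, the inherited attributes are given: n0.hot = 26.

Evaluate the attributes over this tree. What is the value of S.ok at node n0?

26

1. n0.hot = 26  [given at root]
2. n1.wid = "qz"  ["qz"]
3. n2.hot = 6  [len(B.wid) + 4]
4. n3.idx = -1  [terminal]
5. n2.ok = 2  [S.hot - 4]
6. n1.key = 30  [S.ok + 28]
7. n1.sig = true  [S.ok > 1]
8. n1.live = 6  [S.ok * 3]
9. n4.hot = 9  [B.key * -1 + 39]
10. n6.off = true  [true]
11. n6.sig = false  [false]
12. n7.depth = "mm"  [terminal]
13. n6.val = true  [D.off == true]
14. n6.depth = "umm"  ["u" ++ g.depth]
15. n8.off = false  [D₀.val == false]
16. n8.sig = true  [D₀.val == true]
17. n9.tag = true  [terminal]
18. n8.val = true  [true]
19. n8.depth = "yx"  ["yx"]
20. n10.sig = 3  [terminal]
21. n5.cnt = true  [D₁.val == true]
22. n5.env = 30  [len(D₀.depth) + 27]
23. n5.off = 15  [15]
24. n11.hot = 14  [C.off * -2 + 44]
25. n12.wid = "qy"  ["qy"]
26. n13.depth = 4  [terminal]
27. n14.tag = false  [terminal]
28. n12.key = -4  [c.depth * 2 - 12]
29. n12.sig = true  [c.depth > 3]
30. n12.live = 30  [c.depth + 26]
31. n15.off = false  [false]
32. n15.sig = true  [B.sig == true]
33. n16.depth = 0  [terminal]
34. n17.depth = -9  [terminal]
35. n18.sig = 18  [terminal]
36. n15.val = false  [c₁.depth == c₀.depth]
37. n15.depth = "kz"  ["kz"]
38. n19.depth = -1  [terminal]
39. n11.ok = 25  [25]
40. n4.ok = 20  [S₁.ok + C.env - 35]
41. n0.ok = 26  [B.live + S₀.hot - 6]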